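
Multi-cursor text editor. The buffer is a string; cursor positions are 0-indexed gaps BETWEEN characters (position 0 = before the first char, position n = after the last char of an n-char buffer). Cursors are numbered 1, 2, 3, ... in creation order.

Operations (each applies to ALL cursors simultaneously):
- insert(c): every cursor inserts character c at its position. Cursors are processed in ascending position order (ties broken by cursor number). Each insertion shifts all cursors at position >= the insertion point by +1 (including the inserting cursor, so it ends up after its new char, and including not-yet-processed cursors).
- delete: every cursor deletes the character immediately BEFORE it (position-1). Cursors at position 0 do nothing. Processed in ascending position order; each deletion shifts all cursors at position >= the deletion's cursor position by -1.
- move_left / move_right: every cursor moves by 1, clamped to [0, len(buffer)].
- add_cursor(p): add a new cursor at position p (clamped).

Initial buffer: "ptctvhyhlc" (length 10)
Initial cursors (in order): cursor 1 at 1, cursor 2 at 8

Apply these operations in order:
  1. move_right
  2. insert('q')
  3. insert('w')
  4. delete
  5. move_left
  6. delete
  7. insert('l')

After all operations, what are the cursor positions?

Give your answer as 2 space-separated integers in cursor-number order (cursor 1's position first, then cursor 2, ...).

Answer: 2 10

Derivation:
After op 1 (move_right): buffer="ptctvhyhlc" (len 10), cursors c1@2 c2@9, authorship ..........
After op 2 (insert('q')): buffer="ptqctvhyhlqc" (len 12), cursors c1@3 c2@11, authorship ..1.......2.
After op 3 (insert('w')): buffer="ptqwctvhyhlqwc" (len 14), cursors c1@4 c2@13, authorship ..11.......22.
After op 4 (delete): buffer="ptqctvhyhlqc" (len 12), cursors c1@3 c2@11, authorship ..1.......2.
After op 5 (move_left): buffer="ptqctvhyhlqc" (len 12), cursors c1@2 c2@10, authorship ..1.......2.
After op 6 (delete): buffer="pqctvhyhqc" (len 10), cursors c1@1 c2@8, authorship .1......2.
After op 7 (insert('l')): buffer="plqctvhyhlqc" (len 12), cursors c1@2 c2@10, authorship .11......22.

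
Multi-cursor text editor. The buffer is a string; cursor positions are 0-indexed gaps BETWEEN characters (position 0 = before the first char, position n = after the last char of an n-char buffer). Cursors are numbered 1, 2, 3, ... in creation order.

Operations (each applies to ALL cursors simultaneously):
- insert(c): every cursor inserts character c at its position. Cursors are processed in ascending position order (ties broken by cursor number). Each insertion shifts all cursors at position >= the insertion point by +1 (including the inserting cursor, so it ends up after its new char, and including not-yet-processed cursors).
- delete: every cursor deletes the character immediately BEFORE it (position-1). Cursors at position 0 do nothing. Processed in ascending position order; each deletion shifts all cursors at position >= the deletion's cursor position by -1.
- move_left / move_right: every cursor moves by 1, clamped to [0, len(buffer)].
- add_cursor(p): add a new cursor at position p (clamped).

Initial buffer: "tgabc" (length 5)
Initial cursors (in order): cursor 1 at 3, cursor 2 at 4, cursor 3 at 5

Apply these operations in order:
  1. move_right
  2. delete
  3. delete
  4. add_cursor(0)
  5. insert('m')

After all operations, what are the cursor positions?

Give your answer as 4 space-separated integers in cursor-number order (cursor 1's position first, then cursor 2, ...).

Answer: 4 4 4 4

Derivation:
After op 1 (move_right): buffer="tgabc" (len 5), cursors c1@4 c2@5 c3@5, authorship .....
After op 2 (delete): buffer="tg" (len 2), cursors c1@2 c2@2 c3@2, authorship ..
After op 3 (delete): buffer="" (len 0), cursors c1@0 c2@0 c3@0, authorship 
After op 4 (add_cursor(0)): buffer="" (len 0), cursors c1@0 c2@0 c3@0 c4@0, authorship 
After op 5 (insert('m')): buffer="mmmm" (len 4), cursors c1@4 c2@4 c3@4 c4@4, authorship 1234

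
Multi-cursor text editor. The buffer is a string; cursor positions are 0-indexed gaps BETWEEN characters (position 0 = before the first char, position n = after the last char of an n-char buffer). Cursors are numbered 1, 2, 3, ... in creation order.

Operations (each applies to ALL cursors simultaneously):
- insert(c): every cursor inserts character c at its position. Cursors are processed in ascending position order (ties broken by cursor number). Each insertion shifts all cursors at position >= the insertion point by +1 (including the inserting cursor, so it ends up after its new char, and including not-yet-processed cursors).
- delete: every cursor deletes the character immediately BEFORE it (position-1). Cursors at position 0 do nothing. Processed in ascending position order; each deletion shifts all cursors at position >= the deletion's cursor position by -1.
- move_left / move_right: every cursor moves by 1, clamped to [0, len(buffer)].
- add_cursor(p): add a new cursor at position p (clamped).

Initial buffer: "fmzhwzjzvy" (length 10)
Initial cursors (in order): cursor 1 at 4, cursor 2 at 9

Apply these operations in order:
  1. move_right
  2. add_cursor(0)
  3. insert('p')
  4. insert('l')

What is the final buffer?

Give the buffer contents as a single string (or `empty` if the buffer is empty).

Answer: plfmzhwplzjzvypl

Derivation:
After op 1 (move_right): buffer="fmzhwzjzvy" (len 10), cursors c1@5 c2@10, authorship ..........
After op 2 (add_cursor(0)): buffer="fmzhwzjzvy" (len 10), cursors c3@0 c1@5 c2@10, authorship ..........
After op 3 (insert('p')): buffer="pfmzhwpzjzvyp" (len 13), cursors c3@1 c1@7 c2@13, authorship 3.....1.....2
After op 4 (insert('l')): buffer="plfmzhwplzjzvypl" (len 16), cursors c3@2 c1@9 c2@16, authorship 33.....11.....22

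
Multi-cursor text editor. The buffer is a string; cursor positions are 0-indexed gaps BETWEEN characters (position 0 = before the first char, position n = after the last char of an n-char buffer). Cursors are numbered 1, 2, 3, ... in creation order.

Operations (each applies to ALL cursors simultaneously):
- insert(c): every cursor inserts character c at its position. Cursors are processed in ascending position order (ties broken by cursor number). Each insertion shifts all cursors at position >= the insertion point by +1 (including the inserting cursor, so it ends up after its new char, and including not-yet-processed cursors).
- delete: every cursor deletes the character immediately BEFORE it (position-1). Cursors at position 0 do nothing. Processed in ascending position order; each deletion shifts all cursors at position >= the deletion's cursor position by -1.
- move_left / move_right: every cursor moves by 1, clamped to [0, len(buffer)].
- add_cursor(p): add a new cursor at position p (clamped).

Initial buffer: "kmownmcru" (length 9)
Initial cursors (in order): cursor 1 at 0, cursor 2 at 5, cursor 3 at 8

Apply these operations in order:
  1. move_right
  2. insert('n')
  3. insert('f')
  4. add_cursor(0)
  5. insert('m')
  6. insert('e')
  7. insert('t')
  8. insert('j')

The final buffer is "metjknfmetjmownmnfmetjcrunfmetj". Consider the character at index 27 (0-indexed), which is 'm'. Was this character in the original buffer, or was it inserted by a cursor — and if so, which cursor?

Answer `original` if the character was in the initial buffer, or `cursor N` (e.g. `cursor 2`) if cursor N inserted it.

Answer: cursor 3

Derivation:
After op 1 (move_right): buffer="kmownmcru" (len 9), cursors c1@1 c2@6 c3@9, authorship .........
After op 2 (insert('n')): buffer="knmownmncrun" (len 12), cursors c1@2 c2@8 c3@12, authorship .1.....2...3
After op 3 (insert('f')): buffer="knfmownmnfcrunf" (len 15), cursors c1@3 c2@10 c3@15, authorship .11.....22...33
After op 4 (add_cursor(0)): buffer="knfmownmnfcrunf" (len 15), cursors c4@0 c1@3 c2@10 c3@15, authorship .11.....22...33
After op 5 (insert('m')): buffer="mknfmmownmnfmcrunfm" (len 19), cursors c4@1 c1@5 c2@13 c3@19, authorship 4.111.....222...333
After op 6 (insert('e')): buffer="meknfmemownmnfmecrunfme" (len 23), cursors c4@2 c1@7 c2@16 c3@23, authorship 44.1111.....2222...3333
After op 7 (insert('t')): buffer="metknfmetmownmnfmetcrunfmet" (len 27), cursors c4@3 c1@9 c2@19 c3@27, authorship 444.11111.....22222...33333
After op 8 (insert('j')): buffer="metjknfmetjmownmnfmetjcrunfmetj" (len 31), cursors c4@4 c1@11 c2@22 c3@31, authorship 4444.111111.....222222...333333
Authorship (.=original, N=cursor N): 4 4 4 4 . 1 1 1 1 1 1 . . . . . 2 2 2 2 2 2 . . . 3 3 3 3 3 3
Index 27: author = 3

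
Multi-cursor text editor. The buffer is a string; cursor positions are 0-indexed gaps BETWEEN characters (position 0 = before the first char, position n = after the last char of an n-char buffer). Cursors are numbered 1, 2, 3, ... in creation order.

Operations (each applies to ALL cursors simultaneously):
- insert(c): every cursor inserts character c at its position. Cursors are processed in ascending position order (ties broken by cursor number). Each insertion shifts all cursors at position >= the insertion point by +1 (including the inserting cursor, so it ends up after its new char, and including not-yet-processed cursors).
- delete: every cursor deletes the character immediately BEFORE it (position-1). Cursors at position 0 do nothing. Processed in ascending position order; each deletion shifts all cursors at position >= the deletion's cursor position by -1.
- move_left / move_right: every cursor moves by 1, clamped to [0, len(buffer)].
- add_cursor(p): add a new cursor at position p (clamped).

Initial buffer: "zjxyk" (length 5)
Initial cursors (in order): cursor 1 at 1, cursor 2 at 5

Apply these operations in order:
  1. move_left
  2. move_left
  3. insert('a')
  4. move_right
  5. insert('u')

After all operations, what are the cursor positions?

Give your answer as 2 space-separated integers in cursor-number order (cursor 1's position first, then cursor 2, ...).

After op 1 (move_left): buffer="zjxyk" (len 5), cursors c1@0 c2@4, authorship .....
After op 2 (move_left): buffer="zjxyk" (len 5), cursors c1@0 c2@3, authorship .....
After op 3 (insert('a')): buffer="azjxayk" (len 7), cursors c1@1 c2@5, authorship 1...2..
After op 4 (move_right): buffer="azjxayk" (len 7), cursors c1@2 c2@6, authorship 1...2..
After op 5 (insert('u')): buffer="azujxayuk" (len 9), cursors c1@3 c2@8, authorship 1.1..2.2.

Answer: 3 8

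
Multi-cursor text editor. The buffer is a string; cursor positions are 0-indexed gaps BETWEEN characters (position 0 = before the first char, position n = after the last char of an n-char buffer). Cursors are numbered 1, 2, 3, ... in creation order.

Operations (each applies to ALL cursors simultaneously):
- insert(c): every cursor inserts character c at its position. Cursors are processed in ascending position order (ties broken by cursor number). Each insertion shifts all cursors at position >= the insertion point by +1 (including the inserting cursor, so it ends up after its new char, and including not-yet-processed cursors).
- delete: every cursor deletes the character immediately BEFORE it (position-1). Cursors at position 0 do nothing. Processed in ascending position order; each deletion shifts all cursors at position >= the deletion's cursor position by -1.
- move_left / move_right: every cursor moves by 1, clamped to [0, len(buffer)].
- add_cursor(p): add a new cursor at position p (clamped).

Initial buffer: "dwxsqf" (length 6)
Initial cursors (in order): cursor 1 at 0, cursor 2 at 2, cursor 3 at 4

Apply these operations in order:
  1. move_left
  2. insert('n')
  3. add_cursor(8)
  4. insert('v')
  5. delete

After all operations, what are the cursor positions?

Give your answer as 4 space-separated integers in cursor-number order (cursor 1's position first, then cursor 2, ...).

Answer: 1 3 6 8

Derivation:
After op 1 (move_left): buffer="dwxsqf" (len 6), cursors c1@0 c2@1 c3@3, authorship ......
After op 2 (insert('n')): buffer="ndnwxnsqf" (len 9), cursors c1@1 c2@3 c3@6, authorship 1.2..3...
After op 3 (add_cursor(8)): buffer="ndnwxnsqf" (len 9), cursors c1@1 c2@3 c3@6 c4@8, authorship 1.2..3...
After op 4 (insert('v')): buffer="nvdnvwxnvsqvf" (len 13), cursors c1@2 c2@5 c3@9 c4@12, authorship 11.22..33..4.
After op 5 (delete): buffer="ndnwxnsqf" (len 9), cursors c1@1 c2@3 c3@6 c4@8, authorship 1.2..3...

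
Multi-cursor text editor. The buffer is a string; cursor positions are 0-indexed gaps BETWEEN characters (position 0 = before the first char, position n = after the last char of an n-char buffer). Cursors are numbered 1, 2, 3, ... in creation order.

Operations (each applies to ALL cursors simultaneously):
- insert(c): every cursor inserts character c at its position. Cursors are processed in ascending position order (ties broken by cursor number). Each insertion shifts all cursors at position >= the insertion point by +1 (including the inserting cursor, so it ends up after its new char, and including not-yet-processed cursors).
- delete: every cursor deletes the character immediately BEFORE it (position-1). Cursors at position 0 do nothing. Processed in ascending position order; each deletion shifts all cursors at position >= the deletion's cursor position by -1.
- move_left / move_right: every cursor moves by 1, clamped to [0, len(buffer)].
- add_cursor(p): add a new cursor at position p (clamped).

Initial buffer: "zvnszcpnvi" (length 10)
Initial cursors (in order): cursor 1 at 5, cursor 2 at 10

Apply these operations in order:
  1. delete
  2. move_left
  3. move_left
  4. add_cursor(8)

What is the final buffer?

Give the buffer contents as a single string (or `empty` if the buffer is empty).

Answer: zvnscpnv

Derivation:
After op 1 (delete): buffer="zvnscpnv" (len 8), cursors c1@4 c2@8, authorship ........
After op 2 (move_left): buffer="zvnscpnv" (len 8), cursors c1@3 c2@7, authorship ........
After op 3 (move_left): buffer="zvnscpnv" (len 8), cursors c1@2 c2@6, authorship ........
After op 4 (add_cursor(8)): buffer="zvnscpnv" (len 8), cursors c1@2 c2@6 c3@8, authorship ........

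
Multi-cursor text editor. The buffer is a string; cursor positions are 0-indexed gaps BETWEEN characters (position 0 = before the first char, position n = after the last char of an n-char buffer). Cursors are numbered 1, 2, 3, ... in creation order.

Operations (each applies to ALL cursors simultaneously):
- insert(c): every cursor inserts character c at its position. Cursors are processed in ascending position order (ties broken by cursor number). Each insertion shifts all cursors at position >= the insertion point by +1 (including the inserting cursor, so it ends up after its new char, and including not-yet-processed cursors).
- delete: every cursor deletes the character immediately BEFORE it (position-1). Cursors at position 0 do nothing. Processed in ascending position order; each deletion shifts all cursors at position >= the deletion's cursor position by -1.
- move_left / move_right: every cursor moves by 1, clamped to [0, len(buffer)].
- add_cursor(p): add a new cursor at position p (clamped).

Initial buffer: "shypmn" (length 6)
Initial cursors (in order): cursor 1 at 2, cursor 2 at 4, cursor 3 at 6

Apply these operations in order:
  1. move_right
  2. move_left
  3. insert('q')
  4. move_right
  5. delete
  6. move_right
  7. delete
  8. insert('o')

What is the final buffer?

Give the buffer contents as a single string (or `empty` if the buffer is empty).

After op 1 (move_right): buffer="shypmn" (len 6), cursors c1@3 c2@5 c3@6, authorship ......
After op 2 (move_left): buffer="shypmn" (len 6), cursors c1@2 c2@4 c3@5, authorship ......
After op 3 (insert('q')): buffer="shqypqmqn" (len 9), cursors c1@3 c2@6 c3@8, authorship ..1..2.3.
After op 4 (move_right): buffer="shqypqmqn" (len 9), cursors c1@4 c2@7 c3@9, authorship ..1..2.3.
After op 5 (delete): buffer="shqpqq" (len 6), cursors c1@3 c2@5 c3@6, authorship ..1.23
After op 6 (move_right): buffer="shqpqq" (len 6), cursors c1@4 c2@6 c3@6, authorship ..1.23
After op 7 (delete): buffer="shq" (len 3), cursors c1@3 c2@3 c3@3, authorship ..1
After op 8 (insert('o')): buffer="shqooo" (len 6), cursors c1@6 c2@6 c3@6, authorship ..1123

Answer: shqooo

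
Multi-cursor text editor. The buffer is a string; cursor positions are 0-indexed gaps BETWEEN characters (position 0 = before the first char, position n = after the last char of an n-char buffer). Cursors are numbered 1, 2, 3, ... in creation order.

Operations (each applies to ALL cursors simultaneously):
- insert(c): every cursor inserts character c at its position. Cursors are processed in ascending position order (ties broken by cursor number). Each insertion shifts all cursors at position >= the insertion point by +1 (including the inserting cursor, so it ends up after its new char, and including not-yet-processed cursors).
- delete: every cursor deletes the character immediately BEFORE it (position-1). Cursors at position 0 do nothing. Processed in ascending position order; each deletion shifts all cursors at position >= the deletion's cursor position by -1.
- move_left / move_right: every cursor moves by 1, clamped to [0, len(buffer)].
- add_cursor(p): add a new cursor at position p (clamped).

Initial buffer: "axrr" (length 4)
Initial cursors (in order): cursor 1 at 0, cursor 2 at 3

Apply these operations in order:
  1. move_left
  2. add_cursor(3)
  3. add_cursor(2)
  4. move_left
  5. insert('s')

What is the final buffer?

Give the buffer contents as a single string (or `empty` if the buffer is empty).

Answer: sassxsrr

Derivation:
After op 1 (move_left): buffer="axrr" (len 4), cursors c1@0 c2@2, authorship ....
After op 2 (add_cursor(3)): buffer="axrr" (len 4), cursors c1@0 c2@2 c3@3, authorship ....
After op 3 (add_cursor(2)): buffer="axrr" (len 4), cursors c1@0 c2@2 c4@2 c3@3, authorship ....
After op 4 (move_left): buffer="axrr" (len 4), cursors c1@0 c2@1 c4@1 c3@2, authorship ....
After op 5 (insert('s')): buffer="sassxsrr" (len 8), cursors c1@1 c2@4 c4@4 c3@6, authorship 1.24.3..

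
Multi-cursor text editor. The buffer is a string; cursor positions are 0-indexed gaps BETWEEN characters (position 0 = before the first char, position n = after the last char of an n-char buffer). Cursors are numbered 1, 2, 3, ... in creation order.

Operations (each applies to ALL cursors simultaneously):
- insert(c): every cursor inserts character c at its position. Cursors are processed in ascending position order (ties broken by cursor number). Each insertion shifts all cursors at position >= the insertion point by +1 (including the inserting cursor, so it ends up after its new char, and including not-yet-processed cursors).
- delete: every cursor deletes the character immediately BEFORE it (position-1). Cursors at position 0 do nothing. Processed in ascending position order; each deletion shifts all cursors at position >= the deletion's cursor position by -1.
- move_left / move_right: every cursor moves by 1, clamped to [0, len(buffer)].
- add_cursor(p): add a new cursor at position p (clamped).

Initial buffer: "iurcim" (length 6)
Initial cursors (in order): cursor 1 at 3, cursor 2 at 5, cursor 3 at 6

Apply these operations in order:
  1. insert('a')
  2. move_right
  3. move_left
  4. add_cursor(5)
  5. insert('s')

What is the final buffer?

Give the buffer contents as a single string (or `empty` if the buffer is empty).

Answer: iurascsiasmsa

Derivation:
After op 1 (insert('a')): buffer="iuraciama" (len 9), cursors c1@4 c2@7 c3@9, authorship ...1..2.3
After op 2 (move_right): buffer="iuraciama" (len 9), cursors c1@5 c2@8 c3@9, authorship ...1..2.3
After op 3 (move_left): buffer="iuraciama" (len 9), cursors c1@4 c2@7 c3@8, authorship ...1..2.3
After op 4 (add_cursor(5)): buffer="iuraciama" (len 9), cursors c1@4 c4@5 c2@7 c3@8, authorship ...1..2.3
After op 5 (insert('s')): buffer="iurascsiasmsa" (len 13), cursors c1@5 c4@7 c2@10 c3@12, authorship ...11.4.22.33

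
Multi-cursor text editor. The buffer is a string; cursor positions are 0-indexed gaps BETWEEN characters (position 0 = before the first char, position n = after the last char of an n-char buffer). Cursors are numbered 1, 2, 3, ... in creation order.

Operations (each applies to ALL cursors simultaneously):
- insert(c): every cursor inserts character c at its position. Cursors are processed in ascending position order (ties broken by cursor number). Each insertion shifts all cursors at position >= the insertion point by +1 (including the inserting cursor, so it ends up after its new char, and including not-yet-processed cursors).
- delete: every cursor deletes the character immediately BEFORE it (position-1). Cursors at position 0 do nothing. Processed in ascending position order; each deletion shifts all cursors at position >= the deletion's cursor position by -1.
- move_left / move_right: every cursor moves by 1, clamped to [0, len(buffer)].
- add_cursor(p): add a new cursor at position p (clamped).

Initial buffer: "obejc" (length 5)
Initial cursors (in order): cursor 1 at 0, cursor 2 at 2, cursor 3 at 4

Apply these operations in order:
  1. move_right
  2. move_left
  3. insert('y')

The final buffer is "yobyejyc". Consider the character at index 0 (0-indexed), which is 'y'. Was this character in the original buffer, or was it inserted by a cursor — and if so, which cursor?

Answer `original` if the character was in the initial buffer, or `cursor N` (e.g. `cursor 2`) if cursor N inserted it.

After op 1 (move_right): buffer="obejc" (len 5), cursors c1@1 c2@3 c3@5, authorship .....
After op 2 (move_left): buffer="obejc" (len 5), cursors c1@0 c2@2 c3@4, authorship .....
After op 3 (insert('y')): buffer="yobyejyc" (len 8), cursors c1@1 c2@4 c3@7, authorship 1..2..3.
Authorship (.=original, N=cursor N): 1 . . 2 . . 3 .
Index 0: author = 1

Answer: cursor 1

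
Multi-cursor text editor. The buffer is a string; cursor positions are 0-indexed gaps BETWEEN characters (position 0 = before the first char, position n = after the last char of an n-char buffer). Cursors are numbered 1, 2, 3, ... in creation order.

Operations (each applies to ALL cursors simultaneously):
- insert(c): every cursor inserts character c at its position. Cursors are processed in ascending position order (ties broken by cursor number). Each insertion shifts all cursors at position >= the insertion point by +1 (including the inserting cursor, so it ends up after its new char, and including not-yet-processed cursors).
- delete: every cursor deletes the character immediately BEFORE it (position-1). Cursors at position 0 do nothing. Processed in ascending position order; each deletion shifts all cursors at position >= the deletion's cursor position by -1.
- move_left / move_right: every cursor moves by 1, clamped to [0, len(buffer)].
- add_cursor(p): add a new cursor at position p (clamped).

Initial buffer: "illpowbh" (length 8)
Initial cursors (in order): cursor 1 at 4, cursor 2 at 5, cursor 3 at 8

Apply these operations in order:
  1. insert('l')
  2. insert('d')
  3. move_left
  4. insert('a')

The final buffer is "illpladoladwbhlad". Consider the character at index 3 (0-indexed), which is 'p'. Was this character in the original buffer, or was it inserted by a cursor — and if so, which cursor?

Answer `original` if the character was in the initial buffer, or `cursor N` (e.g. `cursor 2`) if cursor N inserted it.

Answer: original

Derivation:
After op 1 (insert('l')): buffer="illplolwbhl" (len 11), cursors c1@5 c2@7 c3@11, authorship ....1.2...3
After op 2 (insert('d')): buffer="illpldoldwbhld" (len 14), cursors c1@6 c2@9 c3@14, authorship ....11.22...33
After op 3 (move_left): buffer="illpldoldwbhld" (len 14), cursors c1@5 c2@8 c3@13, authorship ....11.22...33
After op 4 (insert('a')): buffer="illpladoladwbhlad" (len 17), cursors c1@6 c2@10 c3@16, authorship ....111.222...333
Authorship (.=original, N=cursor N): . . . . 1 1 1 . 2 2 2 . . . 3 3 3
Index 3: author = original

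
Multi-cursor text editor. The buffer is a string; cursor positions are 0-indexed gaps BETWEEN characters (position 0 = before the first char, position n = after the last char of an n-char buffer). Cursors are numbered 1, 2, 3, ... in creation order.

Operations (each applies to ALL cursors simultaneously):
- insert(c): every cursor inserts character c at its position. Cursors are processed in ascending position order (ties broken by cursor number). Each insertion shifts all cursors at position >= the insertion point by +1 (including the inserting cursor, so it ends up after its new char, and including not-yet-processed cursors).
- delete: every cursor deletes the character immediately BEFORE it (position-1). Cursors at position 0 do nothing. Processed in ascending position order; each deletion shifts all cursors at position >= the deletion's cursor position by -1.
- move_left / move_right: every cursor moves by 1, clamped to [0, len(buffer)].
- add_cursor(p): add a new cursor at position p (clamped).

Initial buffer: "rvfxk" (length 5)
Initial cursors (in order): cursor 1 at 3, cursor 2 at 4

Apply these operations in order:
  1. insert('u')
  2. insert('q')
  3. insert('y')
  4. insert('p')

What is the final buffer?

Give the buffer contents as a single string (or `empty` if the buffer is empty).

After op 1 (insert('u')): buffer="rvfuxuk" (len 7), cursors c1@4 c2@6, authorship ...1.2.
After op 2 (insert('q')): buffer="rvfuqxuqk" (len 9), cursors c1@5 c2@8, authorship ...11.22.
After op 3 (insert('y')): buffer="rvfuqyxuqyk" (len 11), cursors c1@6 c2@10, authorship ...111.222.
After op 4 (insert('p')): buffer="rvfuqypxuqypk" (len 13), cursors c1@7 c2@12, authorship ...1111.2222.

Answer: rvfuqypxuqypk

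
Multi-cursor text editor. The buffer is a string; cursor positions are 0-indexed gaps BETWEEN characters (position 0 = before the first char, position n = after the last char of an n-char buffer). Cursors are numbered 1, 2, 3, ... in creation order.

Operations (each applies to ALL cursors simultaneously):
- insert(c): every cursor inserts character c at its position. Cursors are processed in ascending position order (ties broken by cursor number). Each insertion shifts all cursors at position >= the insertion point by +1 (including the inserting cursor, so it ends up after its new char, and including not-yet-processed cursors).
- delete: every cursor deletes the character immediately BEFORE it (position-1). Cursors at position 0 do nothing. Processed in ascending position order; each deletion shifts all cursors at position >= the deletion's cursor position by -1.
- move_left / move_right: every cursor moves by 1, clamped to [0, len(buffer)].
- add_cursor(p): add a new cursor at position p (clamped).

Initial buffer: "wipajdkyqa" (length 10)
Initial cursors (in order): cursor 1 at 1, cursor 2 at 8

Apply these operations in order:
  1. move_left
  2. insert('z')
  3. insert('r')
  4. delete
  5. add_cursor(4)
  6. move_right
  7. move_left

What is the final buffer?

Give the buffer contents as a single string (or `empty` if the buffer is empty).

Answer: zwipajdkzyqa

Derivation:
After op 1 (move_left): buffer="wipajdkyqa" (len 10), cursors c1@0 c2@7, authorship ..........
After op 2 (insert('z')): buffer="zwipajdkzyqa" (len 12), cursors c1@1 c2@9, authorship 1.......2...
After op 3 (insert('r')): buffer="zrwipajdkzryqa" (len 14), cursors c1@2 c2@11, authorship 11.......22...
After op 4 (delete): buffer="zwipajdkzyqa" (len 12), cursors c1@1 c2@9, authorship 1.......2...
After op 5 (add_cursor(4)): buffer="zwipajdkzyqa" (len 12), cursors c1@1 c3@4 c2@9, authorship 1.......2...
After op 6 (move_right): buffer="zwipajdkzyqa" (len 12), cursors c1@2 c3@5 c2@10, authorship 1.......2...
After op 7 (move_left): buffer="zwipajdkzyqa" (len 12), cursors c1@1 c3@4 c2@9, authorship 1.......2...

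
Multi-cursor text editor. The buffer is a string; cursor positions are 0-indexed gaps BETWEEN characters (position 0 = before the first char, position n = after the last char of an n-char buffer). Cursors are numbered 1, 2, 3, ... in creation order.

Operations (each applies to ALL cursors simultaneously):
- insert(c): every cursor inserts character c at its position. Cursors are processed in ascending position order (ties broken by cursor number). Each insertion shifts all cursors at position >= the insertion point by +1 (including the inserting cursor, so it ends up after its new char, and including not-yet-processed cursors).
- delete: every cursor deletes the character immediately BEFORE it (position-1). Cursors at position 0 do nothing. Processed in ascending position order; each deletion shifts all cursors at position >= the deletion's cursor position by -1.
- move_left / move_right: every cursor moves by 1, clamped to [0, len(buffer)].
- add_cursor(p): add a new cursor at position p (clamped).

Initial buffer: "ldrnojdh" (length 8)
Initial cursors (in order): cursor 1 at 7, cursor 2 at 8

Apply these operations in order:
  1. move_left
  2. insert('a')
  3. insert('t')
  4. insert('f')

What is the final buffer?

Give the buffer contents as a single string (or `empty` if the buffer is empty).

After op 1 (move_left): buffer="ldrnojdh" (len 8), cursors c1@6 c2@7, authorship ........
After op 2 (insert('a')): buffer="ldrnojadah" (len 10), cursors c1@7 c2@9, authorship ......1.2.
After op 3 (insert('t')): buffer="ldrnojatdath" (len 12), cursors c1@8 c2@11, authorship ......11.22.
After op 4 (insert('f')): buffer="ldrnojatfdatfh" (len 14), cursors c1@9 c2@13, authorship ......111.222.

Answer: ldrnojatfdatfh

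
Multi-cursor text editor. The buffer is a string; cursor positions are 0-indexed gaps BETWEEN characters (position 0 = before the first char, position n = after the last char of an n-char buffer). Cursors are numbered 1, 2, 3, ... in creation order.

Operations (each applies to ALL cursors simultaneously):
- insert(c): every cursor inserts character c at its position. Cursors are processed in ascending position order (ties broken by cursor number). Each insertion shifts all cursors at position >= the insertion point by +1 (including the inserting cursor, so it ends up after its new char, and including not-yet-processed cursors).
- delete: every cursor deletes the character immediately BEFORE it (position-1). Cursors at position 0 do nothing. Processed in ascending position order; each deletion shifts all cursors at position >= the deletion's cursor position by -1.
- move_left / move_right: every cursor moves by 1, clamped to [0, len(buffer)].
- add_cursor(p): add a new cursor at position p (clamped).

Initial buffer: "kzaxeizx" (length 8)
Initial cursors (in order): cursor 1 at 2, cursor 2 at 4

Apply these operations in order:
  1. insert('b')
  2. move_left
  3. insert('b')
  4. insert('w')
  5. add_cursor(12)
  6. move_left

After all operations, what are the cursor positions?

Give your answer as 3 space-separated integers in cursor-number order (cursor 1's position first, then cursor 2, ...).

After op 1 (insert('b')): buffer="kzbaxbeizx" (len 10), cursors c1@3 c2@6, authorship ..1..2....
After op 2 (move_left): buffer="kzbaxbeizx" (len 10), cursors c1@2 c2@5, authorship ..1..2....
After op 3 (insert('b')): buffer="kzbbaxbbeizx" (len 12), cursors c1@3 c2@7, authorship ..11..22....
After op 4 (insert('w')): buffer="kzbwbaxbwbeizx" (len 14), cursors c1@4 c2@9, authorship ..111..222....
After op 5 (add_cursor(12)): buffer="kzbwbaxbwbeizx" (len 14), cursors c1@4 c2@9 c3@12, authorship ..111..222....
After op 6 (move_left): buffer="kzbwbaxbwbeizx" (len 14), cursors c1@3 c2@8 c3@11, authorship ..111..222....

Answer: 3 8 11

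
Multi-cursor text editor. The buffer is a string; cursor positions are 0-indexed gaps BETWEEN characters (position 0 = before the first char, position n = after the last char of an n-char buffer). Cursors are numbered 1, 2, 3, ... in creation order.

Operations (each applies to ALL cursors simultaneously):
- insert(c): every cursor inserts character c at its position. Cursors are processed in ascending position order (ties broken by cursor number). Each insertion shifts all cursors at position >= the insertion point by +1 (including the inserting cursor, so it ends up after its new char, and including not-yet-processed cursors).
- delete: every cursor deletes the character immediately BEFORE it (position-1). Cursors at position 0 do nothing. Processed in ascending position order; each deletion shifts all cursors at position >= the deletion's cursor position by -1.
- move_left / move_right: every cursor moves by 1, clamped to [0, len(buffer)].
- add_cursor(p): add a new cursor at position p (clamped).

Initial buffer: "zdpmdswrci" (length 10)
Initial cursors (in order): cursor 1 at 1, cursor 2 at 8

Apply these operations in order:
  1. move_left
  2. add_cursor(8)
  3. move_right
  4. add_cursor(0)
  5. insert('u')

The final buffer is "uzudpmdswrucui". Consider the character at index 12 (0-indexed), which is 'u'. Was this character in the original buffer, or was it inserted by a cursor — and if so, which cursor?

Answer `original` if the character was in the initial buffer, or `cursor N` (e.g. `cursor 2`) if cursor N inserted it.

After op 1 (move_left): buffer="zdpmdswrci" (len 10), cursors c1@0 c2@7, authorship ..........
After op 2 (add_cursor(8)): buffer="zdpmdswrci" (len 10), cursors c1@0 c2@7 c3@8, authorship ..........
After op 3 (move_right): buffer="zdpmdswrci" (len 10), cursors c1@1 c2@8 c3@9, authorship ..........
After op 4 (add_cursor(0)): buffer="zdpmdswrci" (len 10), cursors c4@0 c1@1 c2@8 c3@9, authorship ..........
After op 5 (insert('u')): buffer="uzudpmdswrucui" (len 14), cursors c4@1 c1@3 c2@11 c3@13, authorship 4.1.......2.3.
Authorship (.=original, N=cursor N): 4 . 1 . . . . . . . 2 . 3 .
Index 12: author = 3

Answer: cursor 3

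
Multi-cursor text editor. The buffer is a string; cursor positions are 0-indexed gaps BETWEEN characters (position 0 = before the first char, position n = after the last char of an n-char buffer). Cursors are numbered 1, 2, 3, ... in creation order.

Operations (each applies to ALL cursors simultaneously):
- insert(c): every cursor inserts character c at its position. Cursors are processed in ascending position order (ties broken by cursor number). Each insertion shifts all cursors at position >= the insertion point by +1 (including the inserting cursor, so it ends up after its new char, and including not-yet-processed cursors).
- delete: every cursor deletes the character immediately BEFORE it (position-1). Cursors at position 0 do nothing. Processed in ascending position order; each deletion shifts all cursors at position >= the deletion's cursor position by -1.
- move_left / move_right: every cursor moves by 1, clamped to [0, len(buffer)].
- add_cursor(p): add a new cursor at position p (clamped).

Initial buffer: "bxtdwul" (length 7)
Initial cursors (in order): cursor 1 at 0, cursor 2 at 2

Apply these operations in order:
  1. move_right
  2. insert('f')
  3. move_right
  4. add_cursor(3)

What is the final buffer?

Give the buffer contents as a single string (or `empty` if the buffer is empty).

After op 1 (move_right): buffer="bxtdwul" (len 7), cursors c1@1 c2@3, authorship .......
After op 2 (insert('f')): buffer="bfxtfdwul" (len 9), cursors c1@2 c2@5, authorship .1..2....
After op 3 (move_right): buffer="bfxtfdwul" (len 9), cursors c1@3 c2@6, authorship .1..2....
After op 4 (add_cursor(3)): buffer="bfxtfdwul" (len 9), cursors c1@3 c3@3 c2@6, authorship .1..2....

Answer: bfxtfdwul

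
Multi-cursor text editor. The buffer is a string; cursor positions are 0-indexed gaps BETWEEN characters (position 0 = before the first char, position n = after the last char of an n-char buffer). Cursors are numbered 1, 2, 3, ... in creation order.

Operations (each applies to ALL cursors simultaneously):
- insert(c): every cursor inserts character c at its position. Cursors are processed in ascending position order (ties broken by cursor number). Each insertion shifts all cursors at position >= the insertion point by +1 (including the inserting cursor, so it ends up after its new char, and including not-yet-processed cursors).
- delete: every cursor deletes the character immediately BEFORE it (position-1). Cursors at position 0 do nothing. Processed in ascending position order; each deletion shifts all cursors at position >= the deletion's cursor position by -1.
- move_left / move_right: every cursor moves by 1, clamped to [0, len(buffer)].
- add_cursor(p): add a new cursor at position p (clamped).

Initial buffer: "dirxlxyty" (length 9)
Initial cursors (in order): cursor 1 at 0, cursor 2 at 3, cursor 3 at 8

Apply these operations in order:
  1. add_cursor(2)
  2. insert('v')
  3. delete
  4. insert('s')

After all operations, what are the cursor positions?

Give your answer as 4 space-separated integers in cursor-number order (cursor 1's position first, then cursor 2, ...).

After op 1 (add_cursor(2)): buffer="dirxlxyty" (len 9), cursors c1@0 c4@2 c2@3 c3@8, authorship .........
After op 2 (insert('v')): buffer="vdivrvxlxytvy" (len 13), cursors c1@1 c4@4 c2@6 c3@12, authorship 1..4.2.....3.
After op 3 (delete): buffer="dirxlxyty" (len 9), cursors c1@0 c4@2 c2@3 c3@8, authorship .........
After op 4 (insert('s')): buffer="sdisrsxlxytsy" (len 13), cursors c1@1 c4@4 c2@6 c3@12, authorship 1..4.2.....3.

Answer: 1 6 12 4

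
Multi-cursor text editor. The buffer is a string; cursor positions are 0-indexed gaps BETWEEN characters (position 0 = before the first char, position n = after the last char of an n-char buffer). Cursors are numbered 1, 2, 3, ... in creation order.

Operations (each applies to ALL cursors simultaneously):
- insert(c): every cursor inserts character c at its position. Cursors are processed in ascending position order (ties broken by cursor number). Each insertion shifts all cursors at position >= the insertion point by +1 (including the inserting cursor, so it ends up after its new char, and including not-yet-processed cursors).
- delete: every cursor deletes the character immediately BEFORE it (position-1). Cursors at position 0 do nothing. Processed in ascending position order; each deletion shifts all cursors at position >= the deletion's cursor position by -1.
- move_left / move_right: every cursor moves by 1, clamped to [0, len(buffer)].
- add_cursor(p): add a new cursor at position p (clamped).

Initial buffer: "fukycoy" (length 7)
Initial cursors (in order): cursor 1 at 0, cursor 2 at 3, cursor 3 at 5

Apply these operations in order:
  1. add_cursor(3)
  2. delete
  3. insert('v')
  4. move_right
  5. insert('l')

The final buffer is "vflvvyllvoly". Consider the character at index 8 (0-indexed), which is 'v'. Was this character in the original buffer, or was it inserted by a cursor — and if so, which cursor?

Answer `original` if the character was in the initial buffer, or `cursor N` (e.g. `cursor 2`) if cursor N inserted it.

After op 1 (add_cursor(3)): buffer="fukycoy" (len 7), cursors c1@0 c2@3 c4@3 c3@5, authorship .......
After op 2 (delete): buffer="fyoy" (len 4), cursors c1@0 c2@1 c4@1 c3@2, authorship ....
After op 3 (insert('v')): buffer="vfvvyvoy" (len 8), cursors c1@1 c2@4 c4@4 c3@6, authorship 1.24.3..
After op 4 (move_right): buffer="vfvvyvoy" (len 8), cursors c1@2 c2@5 c4@5 c3@7, authorship 1.24.3..
After op 5 (insert('l')): buffer="vflvvyllvoly" (len 12), cursors c1@3 c2@8 c4@8 c3@11, authorship 1.124.243.3.
Authorship (.=original, N=cursor N): 1 . 1 2 4 . 2 4 3 . 3 .
Index 8: author = 3

Answer: cursor 3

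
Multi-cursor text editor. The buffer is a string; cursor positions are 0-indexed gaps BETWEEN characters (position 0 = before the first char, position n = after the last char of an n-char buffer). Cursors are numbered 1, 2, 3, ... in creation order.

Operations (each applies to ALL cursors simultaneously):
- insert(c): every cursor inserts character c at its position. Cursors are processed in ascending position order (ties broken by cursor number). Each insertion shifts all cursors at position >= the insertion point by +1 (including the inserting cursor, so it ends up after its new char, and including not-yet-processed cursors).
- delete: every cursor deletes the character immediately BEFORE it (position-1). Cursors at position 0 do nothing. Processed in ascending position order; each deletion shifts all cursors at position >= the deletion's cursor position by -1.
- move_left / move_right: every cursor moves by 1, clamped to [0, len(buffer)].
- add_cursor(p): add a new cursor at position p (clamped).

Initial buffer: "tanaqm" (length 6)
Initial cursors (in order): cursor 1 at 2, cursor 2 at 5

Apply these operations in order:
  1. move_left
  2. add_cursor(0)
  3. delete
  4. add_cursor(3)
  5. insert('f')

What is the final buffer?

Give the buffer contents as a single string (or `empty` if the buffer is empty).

Answer: ffanfqfm

Derivation:
After op 1 (move_left): buffer="tanaqm" (len 6), cursors c1@1 c2@4, authorship ......
After op 2 (add_cursor(0)): buffer="tanaqm" (len 6), cursors c3@0 c1@1 c2@4, authorship ......
After op 3 (delete): buffer="anqm" (len 4), cursors c1@0 c3@0 c2@2, authorship ....
After op 4 (add_cursor(3)): buffer="anqm" (len 4), cursors c1@0 c3@0 c2@2 c4@3, authorship ....
After op 5 (insert('f')): buffer="ffanfqfm" (len 8), cursors c1@2 c3@2 c2@5 c4@7, authorship 13..2.4.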